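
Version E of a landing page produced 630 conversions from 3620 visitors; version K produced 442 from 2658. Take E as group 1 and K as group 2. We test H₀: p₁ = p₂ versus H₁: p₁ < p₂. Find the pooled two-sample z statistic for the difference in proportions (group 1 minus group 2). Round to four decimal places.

z = 0.8055

p̂₁ = 630/3620 = 0.1740331, p̂₂ = 442/2658 = 0.1662904.
Pooled p̂ = (630+442)/(3620+2658) = 1072/6278 = 0.1707550.
SE = √(0.141598 × 0.000652466) = 0.0096119.
z = (0.1740331 − 0.1662904)/0.0096119 = 0.0077427/0.0096119 = 0.8055.
p-value = P(Z < 0.806) ≈ 0.7897.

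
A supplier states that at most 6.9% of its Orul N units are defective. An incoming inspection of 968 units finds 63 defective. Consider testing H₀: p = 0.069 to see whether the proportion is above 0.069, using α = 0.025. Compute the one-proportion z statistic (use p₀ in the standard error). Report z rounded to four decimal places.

p̂ = 63/968 ≈ 0.0650826.
Standard error under H₀: √(0.069×0.931/968) = 0.0081463.
z = (0.0650826 − 0.069)/0.0081463 = -0.0039174/0.0081463 = -0.4809.
p-value = P(Z > -0.481) ≈ 0.6847; since p > α = 0.025, fail to reject H₀.

z = -0.4809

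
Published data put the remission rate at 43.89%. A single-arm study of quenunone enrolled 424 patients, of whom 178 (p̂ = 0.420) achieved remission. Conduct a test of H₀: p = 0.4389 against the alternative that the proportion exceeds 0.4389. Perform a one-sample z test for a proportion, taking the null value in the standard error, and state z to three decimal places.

z = -0.792

p̂ = 178/424 ≈ 0.41981.
SE = √(p₀(1−p₀)/n) = √(0.24627/424) = 0.02410.
z = (0.41981 − 0.4389)/0.02410 = -0.01909/0.02410 = -0.792.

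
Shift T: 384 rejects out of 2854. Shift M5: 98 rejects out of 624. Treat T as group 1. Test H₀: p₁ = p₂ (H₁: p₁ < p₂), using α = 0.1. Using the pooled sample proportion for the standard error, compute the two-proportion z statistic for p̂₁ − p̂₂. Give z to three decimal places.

z = -1.474

p̂₁ = 384/2854 = 0.134548, p̂₂ = 98/624 = 0.157051.
Pooled p̂ = (384+98)/(2854+624) = 482/3478 = 0.138585.
SE = √(0.119379 × 0.00195295) = 0.015269.
z = (0.134548 − 0.157051)/0.015269 = -0.022503/0.015269 = -1.474.
p-value = P(Z < -1.474) ≈ 0.0703; since p < α = 0.1, reject H₀.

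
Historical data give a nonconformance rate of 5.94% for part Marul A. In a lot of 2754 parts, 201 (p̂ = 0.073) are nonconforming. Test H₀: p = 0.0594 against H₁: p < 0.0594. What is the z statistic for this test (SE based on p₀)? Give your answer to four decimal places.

p̂ = 201/2754 = 0.0729847.
Under H₀, SE = √(0.0594·0.9406/2754) = √(2.02875e-05) = 0.0045042.
z = (0.0729847 − 0.0594)/0.0045042 = 0.0135847/0.0045042 = 3.0160.

z = 3.0160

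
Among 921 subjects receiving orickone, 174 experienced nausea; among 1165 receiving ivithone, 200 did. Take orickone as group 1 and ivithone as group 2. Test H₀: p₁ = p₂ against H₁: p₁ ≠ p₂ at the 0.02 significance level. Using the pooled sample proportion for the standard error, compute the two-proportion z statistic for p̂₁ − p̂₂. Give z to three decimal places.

z = 1.020

p̂₁ = 174/921 = 0.188925, p̂₂ = 200/1165 = 0.171674.
Pooled p̂ = (174+200)/(921+1165) = 374/2086 = 0.179291.
SE = √(0.147145 × 0.00194415) = 0.016914.
z = (0.188925 − 0.171674)/0.016914 = 0.017251/0.016914 = 1.020.
Two-sided p-value ≈ 2·Φ(−1.020) = 0.3077, so at α = 0.02 we fail to reject H₀.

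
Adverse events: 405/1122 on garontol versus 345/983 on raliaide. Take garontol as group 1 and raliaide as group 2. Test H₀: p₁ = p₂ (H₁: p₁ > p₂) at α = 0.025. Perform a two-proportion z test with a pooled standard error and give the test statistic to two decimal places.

p̂₁ = 405/1122 ≈ 0.3610, p̂₂ = 345/983 ≈ 0.3510.
Pooled p̂ = (405+345)/(1122+983) = 750/2105 = 0.3563.
SE = √(0.229349 × 0.00190856) = 0.0209.
z = (0.3610 − 0.3510)/0.0209 = 0.0100/0.0209 = 0.48.
p-value = P(Z > 0.478) ≈ 0.3164, so at α = 0.025 we fail to reject H₀.

z = 0.48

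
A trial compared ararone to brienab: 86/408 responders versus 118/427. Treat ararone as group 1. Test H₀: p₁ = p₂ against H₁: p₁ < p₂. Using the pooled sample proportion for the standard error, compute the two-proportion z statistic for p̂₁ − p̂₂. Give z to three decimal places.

p̂₁ = 86/408 ≈ 0.21078, p̂₂ = 118/427 ≈ 0.27635.
Pooled p̂ = (86+118)/(408+427) = 204/835 = 0.24431.
SE = √(0.184623 × 0.0047929) = 0.02975.
z = (0.21078 − 0.27635)/0.02975 = -0.06557/0.02975 = -2.204.

z = -2.204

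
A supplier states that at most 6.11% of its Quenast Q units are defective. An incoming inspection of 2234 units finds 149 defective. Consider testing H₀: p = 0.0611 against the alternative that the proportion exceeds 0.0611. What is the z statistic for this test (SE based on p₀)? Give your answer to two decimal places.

p̂ = 149/2234 = 0.0667.
Standard error under H₀: √(0.0611×0.9389/2234) = 0.0051.
z = (0.0667 − 0.0611)/0.0051 = 0.0056/0.0051 = 1.10.
p-value = P(Z > 1.104) ≈ 0.1347.

z = 1.10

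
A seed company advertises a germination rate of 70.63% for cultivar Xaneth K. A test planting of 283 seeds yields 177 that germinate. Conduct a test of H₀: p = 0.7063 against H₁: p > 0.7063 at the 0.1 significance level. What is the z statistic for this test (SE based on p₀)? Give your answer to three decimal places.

z = -2.987

p̂ = 177/283 ≈ 0.62544.
SE = √(p₀(1−p₀)/n) = √(0.20744/283) = 0.02707.
z = (0.62544 − 0.7063)/0.02707 = -0.08086/0.02707 = -2.987.
p-value = P(Z > -2.987) ≈ 0.9986. With α = 0.1, fail to reject H₀.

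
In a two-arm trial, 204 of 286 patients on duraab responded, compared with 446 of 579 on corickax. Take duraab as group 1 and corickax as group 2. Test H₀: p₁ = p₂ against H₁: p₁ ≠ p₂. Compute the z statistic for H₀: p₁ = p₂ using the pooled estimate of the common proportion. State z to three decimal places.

z = -1.825

p̂₁ = 204/286 = 0.71329, p̂₂ = 446/579 = 0.77029.
Pooled p̂ = (204+446)/(286+579) = 650/865 = 0.75145.
SE = √(p̂(1−p̂)(1/n₁+1/n₂)) = √(0.75145·0.24855·0.00522362) = √(0.000975643) = 0.03124.
z = (0.71329 − 0.77029)/0.03124 = -0.05700/0.03124 = -1.825.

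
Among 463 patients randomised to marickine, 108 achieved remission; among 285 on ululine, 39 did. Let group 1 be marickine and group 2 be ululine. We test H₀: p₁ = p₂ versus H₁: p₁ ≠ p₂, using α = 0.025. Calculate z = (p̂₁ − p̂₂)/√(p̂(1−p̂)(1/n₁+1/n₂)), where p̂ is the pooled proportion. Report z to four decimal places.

p̂₁ = 108/463 = 0.233261, p̂₂ = 39/285 = 0.136842.
Pooled p̂ = (108+39)/(463+285) = 147/748 = 0.196524.
SE = √(p̂(1−p̂)(1/n₁+1/n₂)) = √(0.196524·0.803476·0.0056686) = √(0.000895085) = 0.029918.
z = (0.233261 − 0.136842)/0.029918 = 0.096419/0.029918 = 3.2228.
Two-sided p-value ≈ 2·Φ(−3.223) = 0.0013. With α = 0.025, reject H₀.

z = 3.2228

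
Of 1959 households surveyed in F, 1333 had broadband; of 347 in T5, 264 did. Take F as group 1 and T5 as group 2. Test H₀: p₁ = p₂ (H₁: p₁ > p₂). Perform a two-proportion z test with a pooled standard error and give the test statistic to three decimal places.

z = -2.990

p̂₁ = 1333/1959 = 0.68045, p̂₂ = 264/347 = 0.76081.
Pooled p̂ = (1333+264)/(1959+347) = 1597/2306 = 0.69254.
SE = √(0.212928 × 0.00339231) = 0.02688.
z = (0.68045 − 0.76081)/0.02688 = -0.08036/0.02688 = -2.990.
p-value = P(Z > -2.990) ≈ 0.9986.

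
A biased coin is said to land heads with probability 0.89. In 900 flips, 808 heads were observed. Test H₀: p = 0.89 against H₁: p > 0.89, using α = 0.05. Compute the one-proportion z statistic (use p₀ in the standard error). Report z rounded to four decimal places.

z = 0.7457

p̂ = 808/900 = 0.897778.
SE = √(p₀(1−p₀)/n) = √(0.0979/900) = 0.010430.
z = (0.897778 − 0.89)/0.010430 = 0.007778/0.010430 = 0.7457.
p-value = P(Z > 0.746) ≈ 0.2279, so at α = 0.05 we fail to reject H₀.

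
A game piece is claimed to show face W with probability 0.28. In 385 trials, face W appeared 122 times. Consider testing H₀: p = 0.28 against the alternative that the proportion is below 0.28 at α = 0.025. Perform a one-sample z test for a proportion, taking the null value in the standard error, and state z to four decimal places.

p̂ = 122/385 = 0.316883.
Standard error under H₀: √(0.28×0.72/385) = 0.022883.
z = (0.316883 − 0.28)/0.022883 = 0.036883/0.022883 = 1.6118.
p-value = P(Z < 1.612) ≈ 0.9465; since p > α = 0.025, fail to reject H₀.

z = 1.6118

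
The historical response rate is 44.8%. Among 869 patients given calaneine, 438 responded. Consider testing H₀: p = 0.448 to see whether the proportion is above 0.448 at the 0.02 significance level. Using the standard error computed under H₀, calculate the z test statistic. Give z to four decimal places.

z = 3.3213

p̂ = 438/869 ≈ 0.5040276.
Under H₀, SE = √(0.448·0.552/869) = √(0.000284575) = 0.0168694.
z = (0.5040276 − 0.448)/0.0168694 = 0.0560276/0.0168694 = 3.3213.
p-value = P(Z > 3.321) ≈ 0.0004, so at α = 0.02 we reject H₀.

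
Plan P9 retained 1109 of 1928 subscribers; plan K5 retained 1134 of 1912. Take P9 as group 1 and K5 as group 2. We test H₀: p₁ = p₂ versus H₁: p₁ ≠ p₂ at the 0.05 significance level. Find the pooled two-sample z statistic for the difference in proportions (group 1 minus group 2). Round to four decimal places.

z = -1.1245

p̂₁ = 1109/1928 = 0.575207, p̂₂ = 1134/1912 = 0.593096.
Pooled p̂ = (1109+1134)/(1928+1912) = 2243/3840 = 0.584115.
SE = √(p̂(1−p̂)(1/n₁+1/n₂)) = √(0.584115·0.415885·0.00104168) = √(0.000253051) = 0.015908.
z = (0.575207 − 0.593096)/0.015908 = -0.017889/0.015908 = -1.1245.
p-value = 2·P(Z > 1.125) ≈ 0.2608. With α = 0.05, fail to reject H₀.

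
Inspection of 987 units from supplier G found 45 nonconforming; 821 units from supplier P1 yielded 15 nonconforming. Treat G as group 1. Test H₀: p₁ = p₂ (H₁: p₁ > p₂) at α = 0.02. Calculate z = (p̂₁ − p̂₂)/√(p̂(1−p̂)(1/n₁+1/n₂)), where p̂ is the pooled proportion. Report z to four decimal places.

p̂₁ = 45/987 = 0.0455927, p̂₂ = 15/821 = 0.0182704.
Pooled p̂ = (45+15)/(987+821) = 60/1808 = 0.0331858.
SE = √(p̂(1−p̂)(1/n₁+1/n₂)) = √(0.0331858·0.9668142·0.0022312) = √(7.1587e-05) = 0.0084609.
z = (0.0455927 − 0.0182704)/0.0084609 = 0.0273223/0.0084609 = 3.2292.
p-value = P(Z > 3.229) ≈ 0.0006; since p < α = 0.02, reject H₀.

z = 3.2292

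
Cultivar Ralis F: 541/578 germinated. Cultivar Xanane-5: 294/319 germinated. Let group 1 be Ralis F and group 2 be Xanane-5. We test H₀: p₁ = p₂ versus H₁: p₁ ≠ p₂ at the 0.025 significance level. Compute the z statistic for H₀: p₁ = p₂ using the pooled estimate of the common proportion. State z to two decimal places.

p̂₁ = 541/578 ≈ 0.9360, p̂₂ = 294/319 ≈ 0.9216.
Pooled p̂ = (541+294)/(578+319) = 835/897 = 0.9309.
SE = √(0.0643418 × 0.0048649) = 0.0177.
z = (0.9360 − 0.9216)/0.0177 = 0.0144/0.0177 = 0.81.
Two-sided p-value ≈ 2·Φ(−0.811) = 0.4171, so at α = 0.025 we fail to reject H₀.

z = 0.81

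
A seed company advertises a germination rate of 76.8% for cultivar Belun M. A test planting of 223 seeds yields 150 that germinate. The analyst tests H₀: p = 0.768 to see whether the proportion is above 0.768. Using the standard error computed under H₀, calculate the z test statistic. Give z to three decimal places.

z = -3.373

p̂ = 150/223 ≈ 0.67265.
Under H₀, SE = √(0.768·0.232/223) = √(0.000798996) = 0.02827.
z = (0.67265 − 0.768)/0.02827 = -0.09535/0.02827 = -3.373.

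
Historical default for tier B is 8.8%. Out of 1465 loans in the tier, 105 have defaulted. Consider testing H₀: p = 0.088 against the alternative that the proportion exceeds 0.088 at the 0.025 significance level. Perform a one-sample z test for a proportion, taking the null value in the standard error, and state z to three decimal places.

z = -2.206

p̂ = 105/1465 ≈ 0.071672.
Standard error under H₀: √(0.088×0.912/1465) = 0.007402.
z = (0.071672 − 0.088)/0.007402 = -0.016328/0.007402 = -2.206.
p-value = P(Z > -2.206) ≈ 0.9863, so at α = 0.025 we fail to reject H₀.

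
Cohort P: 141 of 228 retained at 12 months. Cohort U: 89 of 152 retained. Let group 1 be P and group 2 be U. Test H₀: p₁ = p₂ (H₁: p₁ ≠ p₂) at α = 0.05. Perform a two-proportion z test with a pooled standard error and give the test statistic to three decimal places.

z = 0.643

p̂₁ = 141/228 = 0.61842, p̂₂ = 89/152 = 0.58553.
Pooled p̂ = (141+89)/(228+152) = 230/380 = 0.60526.
SE = √(p̂(1−p̂)(1/n₁+1/n₂)) = √(0.60526·0.39474·0.0109649) = √(0.00261973) = 0.05118.
z = (0.61842 − 0.58553)/0.05118 = 0.03289/0.05118 = 0.643.
p-value = 2·P(Z > 0.643) ≈ 0.5204, so at α = 0.05 we fail to reject H₀.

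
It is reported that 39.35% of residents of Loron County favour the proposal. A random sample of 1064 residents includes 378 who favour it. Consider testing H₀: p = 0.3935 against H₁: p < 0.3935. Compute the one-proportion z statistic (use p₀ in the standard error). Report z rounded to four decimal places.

z = -2.5531

p̂ = 378/1064 ≈ 0.3552632.
Under H₀, SE = √(0.3935·0.6065/1064) = √(0.000224302) = 0.0149767.
z = (0.3552632 − 0.3935)/0.0149767 = -0.0382368/0.0149767 = -2.5531.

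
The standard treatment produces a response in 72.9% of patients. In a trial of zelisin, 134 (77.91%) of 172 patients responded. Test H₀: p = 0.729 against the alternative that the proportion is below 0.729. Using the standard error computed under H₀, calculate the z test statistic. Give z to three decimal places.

z = 1.477

p̂ = 134/172 ≈ 0.77907.
Under H₀, SE = √(0.729·0.271/172) = √(0.0011486) = 0.03389.
z = (0.77907 − 0.729)/0.03389 = 0.05007/0.03389 = 1.477.
p-value = P(Z < 1.477) ≈ 0.9302.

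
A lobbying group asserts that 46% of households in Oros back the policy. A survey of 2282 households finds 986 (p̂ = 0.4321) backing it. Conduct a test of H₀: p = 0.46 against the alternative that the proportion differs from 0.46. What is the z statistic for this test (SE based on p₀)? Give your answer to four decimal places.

z = -2.6763

p̂ = 986/2282 ≈ 0.43207713.
Standard error under H₀: √(0.46×0.54/2282) = 0.01043321.
z = (0.43207713 − 0.46)/0.01043321 = -0.02792287/0.01043321 = -2.6763.
p-value = 2·P(Z > 2.676) ≈ 0.0074.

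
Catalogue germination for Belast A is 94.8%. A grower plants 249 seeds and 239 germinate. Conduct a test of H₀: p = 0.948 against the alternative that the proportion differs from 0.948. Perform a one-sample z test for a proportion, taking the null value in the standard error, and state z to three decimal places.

z = 0.841

p̂ = 239/249 = 0.959839.
SE = √(p₀(1−p₀)/n) = √(0.049296/249) = 0.014070.
z = (0.959839 − 0.948)/0.014070 = 0.011839/0.014070 = 0.841.
Two-sided p-value ≈ 2·Φ(−0.841) = 0.4001.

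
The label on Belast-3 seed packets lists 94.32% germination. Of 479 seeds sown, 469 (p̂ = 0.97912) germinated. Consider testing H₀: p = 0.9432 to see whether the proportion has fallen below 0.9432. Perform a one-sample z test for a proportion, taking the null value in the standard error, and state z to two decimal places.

p̂ = 469/479 ≈ 0.97912.
SE = √(p₀(1−p₀)/n) = √(0.053574/479) = 0.01058.
z = (0.97912 − 0.9432)/0.01058 = 0.03592/0.01058 = 3.40.

z = 3.40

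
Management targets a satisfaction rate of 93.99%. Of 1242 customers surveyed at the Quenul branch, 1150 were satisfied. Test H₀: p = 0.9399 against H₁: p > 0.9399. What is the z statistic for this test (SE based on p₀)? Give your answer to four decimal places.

z = -2.0721

p̂ = 1150/1242 ≈ 0.925926.
Standard error under H₀: √(0.9399×0.0601/1242) = 0.006744.
z = (0.925926 − 0.9399)/0.006744 = -0.013974/0.006744 = -2.0721.
p-value = P(Z > -2.072) ≈ 0.9809.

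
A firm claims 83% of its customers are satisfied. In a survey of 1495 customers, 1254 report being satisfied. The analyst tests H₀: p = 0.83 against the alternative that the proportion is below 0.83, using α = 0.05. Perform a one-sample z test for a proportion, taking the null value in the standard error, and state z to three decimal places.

z = 0.905

p̂ = 1254/1495 = 0.83880.
Under H₀, SE = √(0.83·0.17/1495) = √(9.43813e-05) = 0.00972.
z = (0.83880 − 0.83)/0.00972 = 0.00880/0.00972 = 0.905.
p-value = P(Z < 0.905) ≈ 0.8174, so at α = 0.05 we fail to reject H₀.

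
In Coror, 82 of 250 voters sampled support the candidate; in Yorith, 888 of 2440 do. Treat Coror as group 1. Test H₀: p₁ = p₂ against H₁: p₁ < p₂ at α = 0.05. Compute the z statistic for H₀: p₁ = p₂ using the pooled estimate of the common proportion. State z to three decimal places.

p̂₁ = 82/250 ≈ 0.32800, p̂₂ = 888/2440 ≈ 0.36393.
Pooled p̂ = (82+888)/(250+2440) = 970/2690 = 0.36059.
SE = √(p̂(1−p̂)(1/n₁+1/n₂)) = √(0.36059·0.63941·0.00440984) = √(0.00101676) = 0.03189.
z = (0.32800 − 0.36393)/0.03189 = -0.03593/0.03189 = -1.127.
p-value = P(Z < -1.127) ≈ 0.1299; since p > α = 0.05, fail to reject H₀.

z = -1.127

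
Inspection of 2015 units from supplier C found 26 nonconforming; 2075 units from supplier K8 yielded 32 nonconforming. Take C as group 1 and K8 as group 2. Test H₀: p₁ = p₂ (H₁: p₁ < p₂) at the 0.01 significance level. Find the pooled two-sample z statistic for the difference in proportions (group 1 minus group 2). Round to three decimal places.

p̂₁ = 26/2015 ≈ 0.01290, p̂₂ = 32/2075 ≈ 0.01542.
Pooled p̂ = (26+32)/(2015+2075) = 58/4090 = 0.01418.
SE = √(p̂(1−p̂)(1/n₁+1/n₂)) = √(0.01418·0.98582·0.000978206) = √(1.36751e-05) = 0.00370.
z = (0.01290 − 0.01542)/0.00370 = -0.00252/0.00370 = -0.681.
p-value = P(Z < -0.681) ≈ 0.2479; since p > α = 0.01, fail to reject H₀.

z = -0.681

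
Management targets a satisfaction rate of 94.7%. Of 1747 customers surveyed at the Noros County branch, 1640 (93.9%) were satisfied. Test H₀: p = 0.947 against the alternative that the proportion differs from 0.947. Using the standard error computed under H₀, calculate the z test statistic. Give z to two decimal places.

p̂ = 1640/1747 = 0.93875.
Standard error under H₀: √(0.947×0.053/1747) = 0.00536.
z = (0.93875 − 0.947)/0.00536 = -0.00825/0.00536 = -1.54.

z = -1.54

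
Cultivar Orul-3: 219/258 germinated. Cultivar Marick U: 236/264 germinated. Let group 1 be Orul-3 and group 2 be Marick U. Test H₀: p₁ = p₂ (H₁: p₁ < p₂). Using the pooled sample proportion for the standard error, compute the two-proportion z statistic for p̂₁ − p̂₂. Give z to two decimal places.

p̂₁ = 219/258 = 0.8488, p̂₂ = 236/264 = 0.8939.
Pooled p̂ = (219+236)/(258+264) = 455/522 = 0.8716.
SE = √(p̂(1−p̂)(1/n₁+1/n₂)) = √(0.8716·0.1284·0.00766385) = √(0.000857417) = 0.0293.
z = (0.8488 − 0.8939)/0.0293 = -0.0451/0.0293 = -1.54.
p-value = P(Z < -1.540) ≈ 0.0617.

z = -1.54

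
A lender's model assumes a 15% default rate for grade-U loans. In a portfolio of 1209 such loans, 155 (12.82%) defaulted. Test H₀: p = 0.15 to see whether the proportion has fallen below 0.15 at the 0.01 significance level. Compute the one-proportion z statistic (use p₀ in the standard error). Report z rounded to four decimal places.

z = -2.1223

p̂ = 155/1209 ≈ 0.1282051.
Under H₀, SE = √(0.15·0.85/1209) = √(0.000105459) = 0.0102693.
z = (0.1282051 − 0.15)/0.0102693 = -0.0217949/0.0102693 = -2.1223.
p-value = P(Z < -2.122) ≈ 0.0169. With α = 0.01, fail to reject H₀.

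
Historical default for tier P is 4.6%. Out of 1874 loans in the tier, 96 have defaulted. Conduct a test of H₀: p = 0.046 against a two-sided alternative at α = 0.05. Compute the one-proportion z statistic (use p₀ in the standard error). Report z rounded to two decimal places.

z = 1.08

p̂ = 96/1874 ≈ 0.0512.
SE = √(p₀(1−p₀)/n) = √(0.043884/1874) = 0.0048.
z = (0.0512 − 0.046)/0.0048 = 0.0052/0.0048 = 1.08.
Two-sided p-value ≈ 2·Φ(−1.080) = 0.2800. With α = 0.05, fail to reject H₀.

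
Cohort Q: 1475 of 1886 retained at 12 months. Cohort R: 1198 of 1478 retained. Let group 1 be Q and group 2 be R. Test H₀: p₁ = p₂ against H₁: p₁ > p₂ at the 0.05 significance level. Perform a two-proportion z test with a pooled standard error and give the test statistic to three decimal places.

p̂₁ = 1475/1886 ≈ 0.78208, p̂₂ = 1198/1478 ≈ 0.81055.
Pooled p̂ = (1475+1198)/(1886+1478) = 2673/3364 = 0.79459.
SE = √(0.163217 × 0.00120681) = 0.01403.
z = (0.78208 − 0.81055)/0.01403 = -0.02847/0.01403 = -2.029.
p-value = P(Z > -2.029) ≈ 0.9788, so at α = 0.05 we fail to reject H₀.

z = -2.029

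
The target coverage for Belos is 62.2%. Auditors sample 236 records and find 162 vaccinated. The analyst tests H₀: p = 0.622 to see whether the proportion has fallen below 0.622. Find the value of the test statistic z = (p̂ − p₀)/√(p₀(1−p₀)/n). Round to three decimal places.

p̂ = 162/236 = 0.68644.
Under H₀, SE = √(0.622·0.378/236) = √(0.000996254) = 0.03156.
z = (0.68644 − 0.622)/0.03156 = 0.06444/0.03156 = 2.042.

z = 2.042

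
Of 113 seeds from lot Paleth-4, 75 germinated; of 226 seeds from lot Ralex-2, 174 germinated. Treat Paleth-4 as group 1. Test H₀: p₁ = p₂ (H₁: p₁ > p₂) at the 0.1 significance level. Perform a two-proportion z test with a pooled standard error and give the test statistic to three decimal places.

z = -2.087

p̂₁ = 75/113 = 0.66372, p̂₂ = 174/226 = 0.76991.
Pooled p̂ = (75+174)/(113+226) = 249/339 = 0.73451.
SE = √(0.195004 × 0.0132743) = 0.05088.
z = (0.66372 − 0.76991)/0.05088 = -0.10619/0.05088 = -2.087.
p-value = P(Z > -2.087) ≈ 0.9816; since p > α = 0.1, fail to reject H₀.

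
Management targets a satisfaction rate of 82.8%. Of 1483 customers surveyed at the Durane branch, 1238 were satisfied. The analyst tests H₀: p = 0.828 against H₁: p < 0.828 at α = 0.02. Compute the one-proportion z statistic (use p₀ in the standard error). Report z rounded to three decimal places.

z = 0.693

p̂ = 1238/1483 = 0.83479.
Standard error under H₀: √(0.828×0.172/1483) = 0.00980.
z = (0.83479 − 0.828)/0.00980 = 0.00679/0.00980 = 0.693.
p-value = P(Z < 0.693) ≈ 0.7559; since p > α = 0.02, fail to reject H₀.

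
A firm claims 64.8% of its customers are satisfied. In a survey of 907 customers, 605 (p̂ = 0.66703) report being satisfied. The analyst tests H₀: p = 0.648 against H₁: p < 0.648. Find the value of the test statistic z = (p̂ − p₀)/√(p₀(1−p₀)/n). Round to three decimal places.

p̂ = 605/907 = 0.66703.
SE = √(p₀(1−p₀)/n) = √(0.2281/907) = 0.01586.
z = (0.66703 − 0.648)/0.01586 = 0.01903/0.01586 = 1.200.

z = 1.200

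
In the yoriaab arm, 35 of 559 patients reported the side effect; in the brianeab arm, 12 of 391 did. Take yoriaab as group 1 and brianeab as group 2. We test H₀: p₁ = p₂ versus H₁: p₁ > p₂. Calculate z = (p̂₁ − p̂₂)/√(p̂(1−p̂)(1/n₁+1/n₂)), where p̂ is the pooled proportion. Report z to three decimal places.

p̂₁ = 35/559 = 0.062612, p̂₂ = 12/391 = 0.030691.
Pooled p̂ = (35+12)/(559+391) = 47/950 = 0.049474.
SE = √(0.047026 × 0.00434645) = 0.014297.
z = (0.062612 − 0.030691)/0.014297 = 0.031921/0.014297 = 2.233.

z = 2.233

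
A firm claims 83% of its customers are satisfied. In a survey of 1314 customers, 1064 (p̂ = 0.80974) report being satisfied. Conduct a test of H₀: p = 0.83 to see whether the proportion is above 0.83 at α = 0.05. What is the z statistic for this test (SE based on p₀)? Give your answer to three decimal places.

p̂ = 1064/1314 = 0.809741.
Under H₀, SE = √(0.83·0.17/1314) = √(0.000107382) = 0.010363.
z = (0.809741 − 0.83)/0.010363 = -0.020259/0.010363 = -1.955.
p-value = P(Z > -1.955) ≈ 0.9747. With α = 0.05, fail to reject H₀.

z = -1.955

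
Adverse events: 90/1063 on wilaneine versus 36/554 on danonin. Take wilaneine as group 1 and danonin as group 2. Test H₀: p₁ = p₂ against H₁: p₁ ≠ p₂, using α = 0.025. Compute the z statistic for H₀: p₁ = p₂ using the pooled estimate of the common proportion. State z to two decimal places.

z = 1.40

p̂₁ = 90/1063 = 0.08467, p̂₂ = 36/554 = 0.06498.
Pooled p̂ = (90+36)/(1063+554) = 126/1617 = 0.07792.
SE = √(0.0718502 × 0.00274579) = 0.01405.
z = (0.08467 − 0.06498)/0.01405 = 0.01969/0.01405 = 1.40.
p-value = 2·P(Z > 1.401) ≈ 0.1611, so at α = 0.025 we fail to reject H₀.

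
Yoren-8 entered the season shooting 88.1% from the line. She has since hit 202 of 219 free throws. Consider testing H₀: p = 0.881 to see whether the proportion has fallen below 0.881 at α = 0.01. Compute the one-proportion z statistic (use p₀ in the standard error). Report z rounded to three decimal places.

z = 1.891

p̂ = 202/219 ≈ 0.92237.
Under H₀, SE = √(0.881·0.119/219) = √(0.000478717) = 0.02188.
z = (0.92237 − 0.881)/0.02188 = 0.04137/0.02188 = 1.891.
p-value = P(Z < 1.891) ≈ 0.9707, so at α = 0.01 we fail to reject H₀.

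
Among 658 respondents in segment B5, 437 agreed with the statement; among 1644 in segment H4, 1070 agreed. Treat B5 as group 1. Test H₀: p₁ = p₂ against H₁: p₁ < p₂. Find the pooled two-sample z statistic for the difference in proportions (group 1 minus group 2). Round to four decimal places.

p̂₁ = 437/658 = 0.664134, p̂₂ = 1070/1644 = 0.650852.
Pooled p̂ = (437+1070)/(658+1644) = 1507/2302 = 0.654648.
SE = √(p̂(1−p̂)(1/n₁+1/n₂)) = √(0.654648·0.345352·0.00212803) = √(0.000481113) = 0.021934.
z = (0.664134 − 0.650852)/0.021934 = 0.013282/0.021934 = 0.6055.
p-value = P(Z < 0.606) ≈ 0.7276.

z = 0.6055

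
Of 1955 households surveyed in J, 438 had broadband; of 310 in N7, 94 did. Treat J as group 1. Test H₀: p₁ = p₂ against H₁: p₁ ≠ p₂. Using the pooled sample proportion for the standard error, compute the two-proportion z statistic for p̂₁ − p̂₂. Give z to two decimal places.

p̂₁ = 438/1955 = 0.2240, p̂₂ = 94/310 = 0.3032.
Pooled p̂ = (438+94)/(1955+310) = 532/2265 = 0.2349.
SE = √(p̂(1−p̂)(1/n₁+1/n₂)) = √(0.2349·0.7651·0.00373732) = √(0.000671635) = 0.0259.
z = (0.2240 − 0.3032)/0.0259 = -0.0792/0.0259 = -3.06.
p-value = 2·P(Z > 3.055) ≈ 0.0022.

z = -3.06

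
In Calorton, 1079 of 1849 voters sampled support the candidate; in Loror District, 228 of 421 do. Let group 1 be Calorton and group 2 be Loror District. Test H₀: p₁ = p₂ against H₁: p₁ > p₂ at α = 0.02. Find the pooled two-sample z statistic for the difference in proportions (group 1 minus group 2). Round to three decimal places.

p̂₁ = 1079/1849 = 0.58356, p̂₂ = 228/421 = 0.54157.
Pooled p̂ = (1079+228)/(1849+421) = 1307/2270 = 0.57577.
SE = √(p̂(1−p̂)(1/n₁+1/n₂)) = √(0.57577·0.42423·0.00291613) = √(0.00071229) = 0.02669.
z = (0.58356 − 0.54157)/0.02669 = 0.04199/0.02669 = 1.573.
p-value = P(Z > 1.573) ≈ 0.0578; since p > α = 0.02, fail to reject H₀.

z = 1.573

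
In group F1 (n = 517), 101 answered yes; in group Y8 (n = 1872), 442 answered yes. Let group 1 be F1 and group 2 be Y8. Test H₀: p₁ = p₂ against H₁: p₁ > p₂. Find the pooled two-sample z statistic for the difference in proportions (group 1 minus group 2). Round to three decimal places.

p̂₁ = 101/517 = 0.19536, p̂₂ = 442/1872 = 0.23611.
Pooled p̂ = (101+442)/(517+1872) = 543/2389 = 0.22729.
SE = √(p̂(1−p̂)(1/n₁+1/n₂)) = √(0.22729·0.77271·0.00246842) = √(0.00043353) = 0.02082.
z = (0.19536 − 0.23611)/0.02082 = -0.04075/0.02082 = -1.957.
p-value = P(Z > -1.957) ≈ 0.9748.

z = -1.957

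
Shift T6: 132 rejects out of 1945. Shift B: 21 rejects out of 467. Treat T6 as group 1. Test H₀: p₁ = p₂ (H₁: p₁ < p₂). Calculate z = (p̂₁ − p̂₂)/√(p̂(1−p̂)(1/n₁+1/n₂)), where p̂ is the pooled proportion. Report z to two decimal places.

z = 1.82

p̂₁ = 132/1945 ≈ 0.0679, p̂₂ = 21/467 ≈ 0.0450.
Pooled p̂ = (132+21)/(1945+467) = 153/2412 = 0.0634.
SE = √(0.0594091 × 0.00265547) = 0.0126.
z = (0.0679 − 0.0450)/0.0126 = 0.0229/0.0126 = 1.82.
p-value = P(Z < 1.823) ≈ 0.9659.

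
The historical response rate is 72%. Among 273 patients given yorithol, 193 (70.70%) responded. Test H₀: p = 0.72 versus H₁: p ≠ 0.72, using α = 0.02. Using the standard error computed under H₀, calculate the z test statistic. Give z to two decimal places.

z = -0.48

p̂ = 193/273 = 0.7070.
Standard error under H₀: √(0.72×0.28/273) = 0.0272.
z = (0.7070 − 0.72)/0.0272 = -0.0130/0.0272 = -0.48.
p-value = 2·P(Z > 0.480) ≈ 0.6313. With α = 0.02, fail to reject H₀.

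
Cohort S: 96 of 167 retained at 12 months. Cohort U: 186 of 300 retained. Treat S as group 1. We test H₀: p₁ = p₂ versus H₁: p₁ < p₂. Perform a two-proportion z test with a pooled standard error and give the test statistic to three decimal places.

z = -0.956

p̂₁ = 96/167 ≈ 0.57485, p̂₂ = 186/300 ≈ 0.62000.
Pooled p̂ = (96+186)/(167+300) = 282/467 = 0.60385.
SE = √(0.239214 × 0.00932136) = 0.04722.
z = (0.57485 − 0.62000)/0.04722 = -0.04515/0.04722 = -0.956.
p-value = P(Z < -0.956) ≈ 0.1695.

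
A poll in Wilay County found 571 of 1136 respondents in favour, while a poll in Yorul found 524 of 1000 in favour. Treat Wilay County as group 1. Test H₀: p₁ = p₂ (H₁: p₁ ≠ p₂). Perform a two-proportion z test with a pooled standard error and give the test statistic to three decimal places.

p̂₁ = 571/1136 ≈ 0.502641, p̂₂ = 524/1000 ≈ 0.524000.
Pooled p̂ = (571+524)/(1136+1000) = 1095/2136 = 0.512640.
SE = √(0.24984 × 0.00188028) = 0.021674.
z = (0.502641 − 0.524000)/0.021674 = -0.021359/0.021674 = -0.985.
p-value = 2·P(Z > 0.985) ≈ 0.3244.

z = -0.985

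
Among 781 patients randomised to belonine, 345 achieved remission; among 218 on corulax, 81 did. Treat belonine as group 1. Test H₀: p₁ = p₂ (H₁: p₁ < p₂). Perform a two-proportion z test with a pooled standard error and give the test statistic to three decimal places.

p̂₁ = 345/781 ≈ 0.44174, p̂₂ = 81/218 ≈ 0.37156.
Pooled p̂ = (345+81)/(781+218) = 426/999 = 0.42643.
SE = √(p̂(1−p̂)(1/n₁+1/n₂)) = √(0.42643·0.57357·0.00586757) = √(0.00143513) = 0.03788.
z = (0.44174 − 0.37156)/0.03788 = 0.07018/0.03788 = 1.853.

z = 1.853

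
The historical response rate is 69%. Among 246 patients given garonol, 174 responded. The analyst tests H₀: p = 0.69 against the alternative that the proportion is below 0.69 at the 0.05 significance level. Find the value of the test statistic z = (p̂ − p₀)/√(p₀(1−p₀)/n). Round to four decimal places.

p̂ = 174/246 ≈ 0.707317.
Under H₀, SE = √(0.69·0.31/246) = √(0.000869512) = 0.029487.
z = (0.707317 − 0.69)/0.029487 = 0.017317/0.029487 = 0.5873.
p-value = P(Z < 0.587) ≈ 0.7215, so at α = 0.05 we fail to reject H₀.

z = 0.5873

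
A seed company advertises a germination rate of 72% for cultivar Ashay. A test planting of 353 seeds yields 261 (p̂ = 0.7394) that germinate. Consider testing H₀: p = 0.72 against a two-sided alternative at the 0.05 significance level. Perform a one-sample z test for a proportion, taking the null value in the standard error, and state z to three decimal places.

z = 0.811

p̂ = 261/353 = 0.73938.
Standard error under H₀: √(0.72×0.28/353) = 0.02390.
z = (0.73938 − 0.72)/0.02390 = 0.01938/0.02390 = 0.811.
Two-sided p-value ≈ 2·Φ(−0.811) = 0.4175. With α = 0.05, fail to reject H₀.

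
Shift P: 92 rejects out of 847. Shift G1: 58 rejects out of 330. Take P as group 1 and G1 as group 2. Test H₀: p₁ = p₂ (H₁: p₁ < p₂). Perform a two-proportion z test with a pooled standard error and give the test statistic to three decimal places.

z = -3.103

p̂₁ = 92/847 = 0.10862, p̂₂ = 58/330 = 0.17576.
Pooled p̂ = (92+58)/(847+330) = 150/1177 = 0.12744.
SE = √(0.111201 × 0.00421094) = 0.02164.
z = (0.10862 − 0.17576)/0.02164 = -0.06714/0.02164 = -3.103.
p-value = P(Z < -3.103) ≈ 0.0010.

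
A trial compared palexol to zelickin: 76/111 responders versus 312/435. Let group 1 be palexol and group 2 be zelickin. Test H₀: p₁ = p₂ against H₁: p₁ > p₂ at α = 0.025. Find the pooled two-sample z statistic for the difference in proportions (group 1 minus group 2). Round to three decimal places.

p̂₁ = 76/111 = 0.68468, p̂₂ = 312/435 = 0.71724.
Pooled p̂ = (76+312)/(111+435) = 388/546 = 0.71062.
SE = √(0.205638 × 0.0113079) = 0.04822.
z = (0.68468 − 0.71724)/0.04822 = -0.03256/0.04822 = -0.675.
p-value = P(Z > -0.675) ≈ 0.7502; since p > α = 0.025, fail to reject H₀.

z = -0.675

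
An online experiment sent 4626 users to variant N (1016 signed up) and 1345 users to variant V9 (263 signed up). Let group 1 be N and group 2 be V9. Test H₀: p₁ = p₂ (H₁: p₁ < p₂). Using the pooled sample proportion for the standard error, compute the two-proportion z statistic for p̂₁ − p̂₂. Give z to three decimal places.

z = 1.895

p̂₁ = 1016/4626 = 0.21963, p̂₂ = 263/1345 = 0.19554.
Pooled p̂ = (1016+263)/(4626+1345) = 1279/5971 = 0.21420.
SE = √(p̂(1−p̂)(1/n₁+1/n₂)) = √(0.21420·0.78580·0.000959664) = √(0.00016153) = 0.01271.
z = (0.21963 − 0.19554)/0.01271 = 0.02409/0.01271 = 1.895.
p-value = P(Z < 1.895) ≈ 0.9710.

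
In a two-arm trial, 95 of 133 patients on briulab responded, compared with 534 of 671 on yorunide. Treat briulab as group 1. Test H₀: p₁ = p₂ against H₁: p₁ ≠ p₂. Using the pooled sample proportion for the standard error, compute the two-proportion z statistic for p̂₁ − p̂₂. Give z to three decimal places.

z = -2.082

p̂₁ = 95/133 ≈ 0.71429, p̂₂ = 534/671 ≈ 0.79583.
Pooled p̂ = (95+534)/(133+671) = 629/804 = 0.78234.
SE = √(0.170285 × 0.00900911) = 0.03917.
z = (0.71429 − 0.79583)/0.03917 = -0.08154/0.03917 = -2.082.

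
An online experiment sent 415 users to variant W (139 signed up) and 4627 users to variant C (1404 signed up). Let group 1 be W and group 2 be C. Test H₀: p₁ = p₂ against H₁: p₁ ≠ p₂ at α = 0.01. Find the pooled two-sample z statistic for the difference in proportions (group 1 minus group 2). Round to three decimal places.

z = 1.334

p̂₁ = 139/415 = 0.33494, p̂₂ = 1404/4627 = 0.30344.
Pooled p̂ = (139+1404)/(415+4627) = 1543/5042 = 0.30603.
SE = √(0.212375 × 0.00262576) = 0.02361.
z = (0.33494 − 0.30344)/0.02361 = 0.03150/0.02361 = 1.334.
p-value = 2·P(Z > 1.334) ≈ 0.1822. With α = 0.01, fail to reject H₀.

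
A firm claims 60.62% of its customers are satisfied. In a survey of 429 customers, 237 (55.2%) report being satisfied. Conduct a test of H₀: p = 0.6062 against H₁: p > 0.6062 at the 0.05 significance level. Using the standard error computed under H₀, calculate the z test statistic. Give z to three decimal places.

z = -2.279

p̂ = 237/429 ≈ 0.55245.
Standard error under H₀: √(0.6062×0.3938/429) = 0.02359.
z = (0.55245 − 0.6062)/0.02359 = -0.05375/0.02359 = -2.279.
p-value = P(Z > -2.279) ≈ 0.9887. With α = 0.05, fail to reject H₀.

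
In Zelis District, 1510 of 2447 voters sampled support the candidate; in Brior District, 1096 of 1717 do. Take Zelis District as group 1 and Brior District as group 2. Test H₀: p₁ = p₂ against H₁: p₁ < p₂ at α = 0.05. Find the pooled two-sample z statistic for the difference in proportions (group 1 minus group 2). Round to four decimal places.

p̂₁ = 1510/2447 ≈ 0.617082, p̂₂ = 1096/1717 ≈ 0.638323.
Pooled p̂ = (1510+1096)/(2447+1717) = 2606/4164 = 0.625841.
SE = √(0.234164 × 0.000991075) = 0.015234.
z = (0.617082 − 0.638323)/0.015234 = -0.021241/0.015234 = -1.3943.
p-value = P(Z < -1.394) ≈ 0.0816; since p > α = 0.05, fail to reject H₀.

z = -1.3943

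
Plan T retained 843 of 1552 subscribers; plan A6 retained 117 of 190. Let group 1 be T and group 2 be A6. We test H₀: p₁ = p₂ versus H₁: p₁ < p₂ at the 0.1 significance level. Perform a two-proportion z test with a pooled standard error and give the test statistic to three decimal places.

z = -1.900

p̂₁ = 843/1552 ≈ 0.54317, p̂₂ = 117/190 ≈ 0.61579.
Pooled p̂ = (843+117)/(1552+190) = 960/1742 = 0.55109.
SE = √(0.24739 × 0.00590749) = 0.03823.
z = (0.54317 − 0.61579)/0.03823 = -0.07262/0.03823 = -1.900.
p-value = P(Z < -1.900) ≈ 0.0287; since p < α = 0.1, reject H₀.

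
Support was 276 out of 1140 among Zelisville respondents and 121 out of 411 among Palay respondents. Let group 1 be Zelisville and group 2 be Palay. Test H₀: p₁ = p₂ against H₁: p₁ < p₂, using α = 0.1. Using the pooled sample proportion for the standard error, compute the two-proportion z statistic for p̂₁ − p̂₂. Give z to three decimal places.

p̂₁ = 276/1140 ≈ 0.242105, p̂₂ = 121/411 ≈ 0.294404.
Pooled p̂ = (276+121)/(1140+411) = 397/1551 = 0.255964.
SE = √(0.190446 × 0.00331028) = 0.025108.
z = (0.242105 − 0.294404)/0.025108 = -0.052299/0.025108 = -2.083.
p-value = P(Z < -2.083) ≈ 0.0186. With α = 0.1, reject H₀.

z = -2.083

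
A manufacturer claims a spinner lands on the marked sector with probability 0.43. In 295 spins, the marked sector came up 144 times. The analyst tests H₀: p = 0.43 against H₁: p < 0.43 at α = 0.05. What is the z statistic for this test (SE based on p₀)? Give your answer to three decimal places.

z = 2.017

p̂ = 144/295 = 0.48814.
Under H₀, SE = √(0.43·0.57/295) = √(0.000830847) = 0.02882.
z = (0.48814 − 0.43)/0.02882 = 0.05814/0.02882 = 2.017.
p-value = P(Z < 2.017) ≈ 0.9781, so at α = 0.05 we fail to reject H₀.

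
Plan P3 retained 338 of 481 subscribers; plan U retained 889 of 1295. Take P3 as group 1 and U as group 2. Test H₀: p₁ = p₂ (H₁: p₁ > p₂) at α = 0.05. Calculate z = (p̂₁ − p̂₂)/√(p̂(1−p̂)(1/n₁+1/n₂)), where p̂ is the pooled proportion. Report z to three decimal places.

p̂₁ = 338/481 ≈ 0.70270, p̂₂ = 889/1295 ≈ 0.68649.
Pooled p̂ = (338+889)/(481+1295) = 1227/1776 = 0.69088.
SE = √(p̂(1−p̂)(1/n₁+1/n₂)) = √(0.69088·0.30912·0.0028512) = √(0.000608918) = 0.02468.
z = (0.70270 − 0.68649)/0.02468 = 0.01621/0.02468 = 0.657.
p-value = P(Z > 0.657) ≈ 0.2555. With α = 0.05, fail to reject H₀.

z = 0.657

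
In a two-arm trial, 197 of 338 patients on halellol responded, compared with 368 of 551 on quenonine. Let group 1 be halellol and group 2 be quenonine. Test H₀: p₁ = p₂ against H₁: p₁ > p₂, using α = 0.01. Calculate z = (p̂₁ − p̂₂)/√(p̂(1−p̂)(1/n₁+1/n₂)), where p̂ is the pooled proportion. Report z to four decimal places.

p̂₁ = 197/338 ≈ 0.5828402, p̂₂ = 368/551 ≈ 0.6678766.
Pooled p̂ = (197+368)/(338+551) = 565/889 = 0.6355456.
SE = √(p̂(1−p̂)(1/n₁+1/n₂)) = √(0.6355456·0.3644544·0.00477346) = √(0.00110566) = 0.0332515.
z = (0.5828402 − 0.6678766)/0.0332515 = -0.0850364/0.0332515 = -2.5574.
p-value = P(Z > -2.557) ≈ 0.9947, so at α = 0.01 we fail to reject H₀.

z = -2.5574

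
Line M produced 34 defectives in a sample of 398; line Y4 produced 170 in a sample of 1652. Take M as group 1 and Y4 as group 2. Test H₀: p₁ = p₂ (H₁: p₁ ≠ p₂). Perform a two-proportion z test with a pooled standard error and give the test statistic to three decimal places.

z = -1.046

p̂₁ = 34/398 ≈ 0.085427, p̂₂ = 170/1652 ≈ 0.102906.
Pooled p̂ = (34+170)/(398+1652) = 204/2050 = 0.099512.
SE = √(0.0896095 × 0.00311789) = 0.016715.
z = (0.085427 − 0.102906)/0.016715 = -0.017479/0.016715 = -1.046.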